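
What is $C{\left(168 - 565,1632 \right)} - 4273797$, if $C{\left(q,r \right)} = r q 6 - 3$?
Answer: $-8161224$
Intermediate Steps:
$C{\left(q,r \right)} = -3 + 6 q r$ ($C{\left(q,r \right)} = q r 6 - 3 = 6 q r - 3 = -3 + 6 q r$)
$C{\left(168 - 565,1632 \right)} - 4273797 = \left(-3 + 6 \left(168 - 565\right) 1632\right) - 4273797 = \left(-3 + 6 \left(-397\right) 1632\right) - 4273797 = \left(-3 - 3887424\right) - 4273797 = -3887427 - 4273797 = -8161224$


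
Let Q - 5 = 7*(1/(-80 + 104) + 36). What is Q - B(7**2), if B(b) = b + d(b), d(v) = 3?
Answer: 4927/24 ≈ 205.29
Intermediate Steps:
B(b) = 3 + b (B(b) = b + 3 = 3 + b)
Q = 6175/24 (Q = 5 + 7*(1/(-80 + 104) + 36) = 5 + 7*(1/24 + 36) = 5 + 7*(865/24) = 5 + 6055/24 = 6175/24 ≈ 257.29)
Q - B(7**2) = 6175/24 - (3 + 7**2) = 6175/24 - (3 + 49) = 6175/24 - 1*52 = 6175/24 - 52 = 4927/24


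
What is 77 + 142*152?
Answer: 21661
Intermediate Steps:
77 + 142*152 = 77 + 21584 = 21661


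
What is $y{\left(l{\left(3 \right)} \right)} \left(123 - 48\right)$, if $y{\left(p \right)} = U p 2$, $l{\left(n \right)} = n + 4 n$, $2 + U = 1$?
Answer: $-2250$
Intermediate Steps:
$U = -1$ ($U = -2 + 1 = -1$)
$l{\left(n \right)} = 5 n$
$y{\left(p \right)} = - 2 p$ ($y{\left(p \right)} = - p 2 = - 2 p$)
$y{\left(l{\left(3 \right)} \right)} \left(123 - 48\right) = - 2 \cdot 5 \cdot 3 \left(123 - 48\right) = \left(-2\right) 15 \cdot 75 = \left(-30\right) 75 = -2250$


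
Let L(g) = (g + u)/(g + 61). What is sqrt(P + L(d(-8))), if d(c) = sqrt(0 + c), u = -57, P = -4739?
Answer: 2*sqrt((-72284 - 2369*I*sqrt(2))/(61 + 2*I*sqrt(2))) ≈ 0.00065001 + 68.847*I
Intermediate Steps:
d(c) = sqrt(c)
L(g) = (-57 + g)/(61 + g) (L(g) = (g - 57)/(g + 61) = (-57 + g)/(61 + g))
sqrt(P + L(d(-8))) = sqrt(-4739 + (-57 + sqrt(-8))/(61 + sqrt(-8))) = sqrt(-4739 + (-57 + 2*I*sqrt(2))/(61 + 2*I*sqrt(2)))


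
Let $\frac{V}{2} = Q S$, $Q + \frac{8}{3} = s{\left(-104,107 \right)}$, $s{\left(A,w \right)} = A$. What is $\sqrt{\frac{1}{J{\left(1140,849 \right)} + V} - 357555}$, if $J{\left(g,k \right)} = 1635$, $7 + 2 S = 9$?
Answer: $\frac{2 i \sqrt{1626001471770}}{4265} \approx 597.96 i$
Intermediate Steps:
$S = 1$ ($S = - \frac{7}{2} + \frac{1}{2} \cdot 9 = - \frac{7}{2} + \frac{9}{2} = 1$)
$Q = - \frac{320}{3}$ ($Q = - \frac{8}{3} - 104 = - \frac{320}{3} \approx -106.67$)
$V = - \frac{640}{3}$ ($V = 2 \left(\left(- \frac{320}{3}\right) 1\right) = 2 \left(- \frac{320}{3}\right) = - \frac{640}{3} \approx -213.33$)
$\sqrt{\frac{1}{J{\left(1140,849 \right)} + V} - 357555} = \sqrt{\frac{1}{1635 - \frac{640}{3}} - 357555} = \sqrt{\frac{1}{\frac{4265}{3}} - 357555} = \sqrt{\frac{3}{4265} - 357555} = \sqrt{- \frac{1524972072}{4265}} = \frac{2 i \sqrt{1626001471770}}{4265}$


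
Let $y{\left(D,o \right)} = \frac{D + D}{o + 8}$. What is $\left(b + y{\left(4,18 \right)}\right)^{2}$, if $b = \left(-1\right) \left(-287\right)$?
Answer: $\frac{13950225}{169} \approx 82546.0$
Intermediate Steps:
$y{\left(D,o \right)} = \frac{2 D}{8 + o}$
$b = 287$
$\left(b + y{\left(4,18 \right)}\right)^{2} = \left(287 + 2 \cdot 4 \frac{1}{8 + 18}\right)^{2} = \left(287 + 2 \cdot 4 \cdot \frac{1}{26}\right)^{2} = \left(287 + \frac{4}{13}\right)^{2} = \left(\frac{3735}{13}\right)^{2} = \frac{13950225}{169}$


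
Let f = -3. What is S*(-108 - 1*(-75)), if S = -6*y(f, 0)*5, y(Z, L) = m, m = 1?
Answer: 990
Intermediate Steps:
y(Z, L) = 1
S = -30 (S = -6*1*5 = -6*5 = -30)
S*(-108 - 1*(-75)) = -30*(-108 - 1*(-75)) = -30*(-108 + 75) = -30*(-33) = 990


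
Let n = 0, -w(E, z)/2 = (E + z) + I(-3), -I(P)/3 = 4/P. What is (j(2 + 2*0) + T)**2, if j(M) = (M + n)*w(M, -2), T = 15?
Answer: 1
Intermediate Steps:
I(P) = -12/P
w(E, z) = -8 - 2*E - 2*z (w(E, z) = -2*((E + z) - 12/(-3)) = -2*((E + z) - 12*(-1/3)) = -2*((E + z) + 4) = -2*(4 + E + z) = -8 - 2*E - 2*z)
j(M) = M*(-4 - 2*M) (j(M) = (M + 0)*(-8 - 2*M - 2*(-2)) = M*(-8 - 2*M + 4) = M*(-4 - 2*M))
(j(2 + 2*0) + T)**2 = (-2*(2 + 2*0)*(2 + (2 + 2*0)) + 15)**2 = (-2*(2 + 0)*(2 + (2 + 0)) + 15)**2 = (-2*2*(2 + 2) + 15)**2 = (-2*2*4 + 15)**2 = (-16 + 15)**2 = (-1)**2 = 1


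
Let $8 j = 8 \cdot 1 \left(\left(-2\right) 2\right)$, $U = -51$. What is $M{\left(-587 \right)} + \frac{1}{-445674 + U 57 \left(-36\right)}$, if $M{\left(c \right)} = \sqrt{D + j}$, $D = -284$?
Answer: $- \frac{1}{341022} + 12 i \sqrt{2} \approx -2.9324 \cdot 10^{-6} + 16.971 i$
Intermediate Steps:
$j = -4$ ($j = \frac{8 \cdot 1 \left(\left(-2\right) 2\right)}{8} = \frac{8 \left(-4\right)}{8} = \frac{1}{8} \left(-32\right) = -4$)
$M{\left(c \right)} = 12 i \sqrt{2}$ ($M{\left(c \right)} = \sqrt{-284 - 4} = \sqrt{-288} = 12 i \sqrt{2}$)
$M{\left(-587 \right)} + \frac{1}{-445674 + U 57 \left(-36\right)} = 12 i \sqrt{2} + \frac{1}{-445674 + \left(-51\right) 57 \left(-36\right)} = 12 i \sqrt{2} + \frac{1}{-445674 - -104652} = 12 i \sqrt{2} + \frac{1}{-445674 + 104652} = 12 i \sqrt{2} + \frac{1}{-341022} = 12 i \sqrt{2} - \frac{1}{341022} = - \frac{1}{341022} + 12 i \sqrt{2}$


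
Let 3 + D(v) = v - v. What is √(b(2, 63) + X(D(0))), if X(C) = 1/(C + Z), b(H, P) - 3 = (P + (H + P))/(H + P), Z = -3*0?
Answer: 2*√44070/195 ≈ 2.1531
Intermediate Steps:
Z = 0
D(v) = -3 (D(v) = -3 + (v - v) = -3 + 0 = -3)
b(H, P) = 3 + (H + 2*P)/(H + P) (b(H, P) = 3 + (P + (H + P))/(H + P) = 3 + (H + 2*P)/(H + P))
X(C) = 1/C (X(C) = 1/(C + 0) = 1/C)
√(b(2, 63) + X(D(0))) = √((4*2 + 5*63)/(2 + 63) + 1/(-3)) = √((8 + 315)/65 - ⅓) = √((1/65)*323 - ⅓) = √(323/65 - ⅓) = √(904/195) = 2*√44070/195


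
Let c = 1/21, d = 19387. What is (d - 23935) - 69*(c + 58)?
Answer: -59873/7 ≈ -8553.3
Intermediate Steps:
c = 1/21 ≈ 0.047619
(d - 23935) - 69*(c + 58) = (19387 - 23935) - 69*(1/21 + 58) = -4548 - 69*1219/21 = -4548 - 28037/7 = -59873/7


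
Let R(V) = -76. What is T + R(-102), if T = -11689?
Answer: -11765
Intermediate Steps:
T + R(-102) = -11689 - 76 = -11765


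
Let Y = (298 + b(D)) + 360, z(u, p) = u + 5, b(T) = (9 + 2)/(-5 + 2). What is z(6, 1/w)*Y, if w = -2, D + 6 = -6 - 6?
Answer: 21593/3 ≈ 7197.7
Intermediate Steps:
D = -18 (D = -6 + (-6 - 6) = -6 - 12 = -18)
b(T) = -11/3 (b(T) = 11/(-3) = 11*(-⅓) = -11/3)
z(u, p) = 5 + u
Y = 1963/3 (Y = (298 - 11/3) + 360 = 883/3 + 360 = 1963/3 ≈ 654.33)
z(6, 1/w)*Y = (5 + 6)*(1963/3) = 11*(1963/3) = 21593/3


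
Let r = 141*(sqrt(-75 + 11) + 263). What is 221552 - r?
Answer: 184469 - 1128*I ≈ 1.8447e+5 - 1128.0*I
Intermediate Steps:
r = 37083 + 1128*I (r = 141*(sqrt(-64) + 263) = 141*(8*I + 263) = 141*(263 + 8*I) = 37083 + 1128*I ≈ 37083.0 + 1128.0*I)
221552 - r = 221552 - (37083 + 1128*I) = 221552 + (-37083 - 1128*I) = 184469 - 1128*I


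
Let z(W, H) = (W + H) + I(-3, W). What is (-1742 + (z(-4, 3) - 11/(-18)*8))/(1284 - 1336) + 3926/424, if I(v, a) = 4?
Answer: 528421/12402 ≈ 42.608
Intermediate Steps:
z(W, H) = 4 + H + W (z(W, H) = (W + H) + 4 = (H + W) + 4 = 4 + H + W)
(-1742 + (z(-4, 3) - 11/(-18)*8))/(1284 - 1336) + 3926/424 = (-1742 + ((4 + 3 - 4) - 11/(-18)*8))/(1284 - 1336) + 3926/424 = (-1742 + (3 - 11*(-1/18)*8))/(-52) + 3926*(1/424) = (-1742 + (3 + (11/18)*8))*(-1/52) + 1963/212 = (-1742 + (3 + 44/9))*(-1/52) + 1963/212 = (-1742 + 71/9)*(-1/52) + 1963/212 = -15607/9*(-1/52) + 1963/212 = 15607/468 + 1963/212 = 528421/12402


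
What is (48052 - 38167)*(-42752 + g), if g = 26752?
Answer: -158160000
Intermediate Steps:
(48052 - 38167)*(-42752 + g) = (48052 - 38167)*(-42752 + 26752) = 9885*(-16000) = -158160000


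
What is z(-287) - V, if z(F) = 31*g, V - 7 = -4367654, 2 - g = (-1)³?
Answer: 4367740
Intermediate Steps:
g = 3 (g = 2 - 1*(-1)³ = 2 - 1*(-1) = 2 + 1 = 3)
V = -4367647 (V = 7 - 4367654 = -4367647)
z(F) = 93 (z(F) = 31*3 = 93)
z(-287) - V = 93 - 1*(-4367647) = 93 + 4367647 = 4367740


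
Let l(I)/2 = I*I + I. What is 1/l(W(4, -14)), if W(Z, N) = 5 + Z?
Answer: 1/180 ≈ 0.0055556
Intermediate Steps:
l(I) = 2*I + 2*I² (l(I) = 2*(I*I + I) = 2*(I² + I) = 2*(I + I²) = 2*I + 2*I²)
1/l(W(4, -14)) = 1/(2*(5 + 4)*(1 + (5 + 4))) = 1/(2*9*(1 + 9)) = 1/(2*9*10) = 1/180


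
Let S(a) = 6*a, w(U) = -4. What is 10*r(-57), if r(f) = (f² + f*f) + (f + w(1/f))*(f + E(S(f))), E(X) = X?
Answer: 308370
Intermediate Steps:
r(f) = 2*f² + 7*f*(-4 + f) (r(f) = (f² + f*f) + (f - 4)*(f + 6*f) = (f² + f²) + (-4 + f)*(7*f) = 2*f² + 7*f*(-4 + f))
10*r(-57) = 10*(-57*(-28 + 9*(-57))) = 10*(-57*(-28 - 513)) = 10*(-57*(-541)) = 10*30837 = 308370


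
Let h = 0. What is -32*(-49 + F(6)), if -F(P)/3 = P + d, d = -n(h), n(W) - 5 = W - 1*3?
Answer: 1952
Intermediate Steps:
n(W) = 2 + W (n(W) = 5 + (W - 1*3) = 5 + (W - 3) = 5 + (-3 + W) = 2 + W)
d = -2 (d = -(2 + 0) = -1*2 = -2)
F(P) = 6 - 3*P (F(P) = -3*(P - 2) = -3*(-2 + P) = 6 - 3*P)
-32*(-49 + F(6)) = -32*(-49 + (6 - 3*6)) = -32*(-49 + (6 - 18)) = -32*(-49 - 12) = -32*(-61) = 1952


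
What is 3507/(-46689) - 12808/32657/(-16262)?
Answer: -310309658871/4132506684721 ≈ -0.075090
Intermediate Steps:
3507/(-46689) - 12808/32657/(-16262) = 3507*(-1/46689) - 12808*1/32657*(-1/16262) = -1169/15563 - 12808/32657*(-1/16262) = -1169/15563 + 6404/265534067 = -310309658871/4132506684721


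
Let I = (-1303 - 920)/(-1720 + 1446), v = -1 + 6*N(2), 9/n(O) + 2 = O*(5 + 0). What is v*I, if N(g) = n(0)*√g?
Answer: -2223/274 - 60021*√2/274 ≈ -317.90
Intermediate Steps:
n(O) = 9/(-2 + 5*O) (n(O) = 9/(-2 + O*(5 + 0)) = 9/(-2 + O*5) = 9/(-2 + 5*O))
N(g) = -9*√g/2 (N(g) = (9/(-2 + 5*0))*√g = (9/(-2 + 0))*√g = (9/(-2))*√g = (9*(-½))*√g = -9*√g/2)
v = -1 - 27*√2 (v = -1 + 6*(-9*√2/2) = -1 - 27*√2 ≈ -39.184)
I = 2223/274 (I = -2223/(-274) = -2223*(-1/274) = 2223/274 ≈ 8.1131)
v*I = (-1 - 27*√2)*(2223/274) = -2223/274 - 60021*√2/274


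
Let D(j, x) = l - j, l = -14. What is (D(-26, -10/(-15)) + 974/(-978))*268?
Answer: 1442108/489 ≈ 2949.1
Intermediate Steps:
D(j, x) = -14 - j
(D(-26, -10/(-15)) + 974/(-978))*268 = ((-14 - 1*(-26)) + 974/(-978))*268 = ((-14 + 26) + 974*(-1/978))*268 = (12 - 487/489)*268 = (5381/489)*268 = 1442108/489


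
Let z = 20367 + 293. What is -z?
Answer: -20660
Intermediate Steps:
z = 20660
-z = -1*20660 = -20660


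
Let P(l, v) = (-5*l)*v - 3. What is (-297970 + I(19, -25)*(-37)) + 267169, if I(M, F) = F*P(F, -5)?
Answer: -611701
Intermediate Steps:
P(l, v) = -3 - 5*l*v (P(l, v) = -5*l*v - 3 = -3 - 5*l*v)
I(M, F) = F*(-3 + 25*F) (I(M, F) = F*(-3 - 5*F*(-5)) = F*(-3 + 25*F))
(-297970 + I(19, -25)*(-37)) + 267169 = (-297970 - 25*(-3 + 25*(-25))*(-37)) + 267169 = (-297970 - 25*(-3 - 625)*(-37)) + 267169 = (-297970 - 25*(-628)*(-37)) + 267169 = (-297970 + 15700*(-37)) + 267169 = (-297970 - 580900) + 267169 = -878870 + 267169 = -611701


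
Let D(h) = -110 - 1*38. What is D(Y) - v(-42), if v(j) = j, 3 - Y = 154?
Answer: -106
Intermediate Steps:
Y = -151 (Y = 3 - 1*154 = 3 - 154 = -151)
D(h) = -148 (D(h) = -110 - 38 = -148)
D(Y) - v(-42) = -148 - 1*(-42) = -148 + 42 = -106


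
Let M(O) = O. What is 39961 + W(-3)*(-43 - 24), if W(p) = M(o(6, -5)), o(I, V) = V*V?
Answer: 38286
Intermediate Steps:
o(I, V) = V²
W(p) = 25 (W(p) = (-5)² = 25)
39961 + W(-3)*(-43 - 24) = 39961 + 25*(-43 - 24) = 39961 + 25*(-67) = 39961 - 1675 = 38286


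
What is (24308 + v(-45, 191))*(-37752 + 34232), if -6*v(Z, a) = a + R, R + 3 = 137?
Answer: -256120480/3 ≈ -8.5373e+7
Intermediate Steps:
R = 134 (R = -3 + 137 = 134)
v(Z, a) = -67/3 - a/6 (v(Z, a) = -(a + 134)/6 = -(134 + a)/6 = -67/3 - a/6)
(24308 + v(-45, 191))*(-37752 + 34232) = (24308 + (-67/3 - 1/6*191))*(-37752 + 34232) = (24308 + (-67/3 - 191/6))*(-3520) = (24308 - 325/6)*(-3520) = (145523/6)*(-3520) = -256120480/3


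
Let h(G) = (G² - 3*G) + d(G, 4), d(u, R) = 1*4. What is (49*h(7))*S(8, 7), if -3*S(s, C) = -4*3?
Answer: 6272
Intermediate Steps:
d(u, R) = 4
h(G) = 4 + G² - 3*G (h(G) = (G² - 3*G) + 4 = 4 + G² - 3*G)
S(s, C) = 4 (S(s, C) = -(-4)*3/3 = -⅓*(-12) = 4)
(49*h(7))*S(8, 7) = (49*(4 + 7² - 3*7))*4 = (49*(4 + 49 - 21))*4 = (49*32)*4 = 1568*4 = 6272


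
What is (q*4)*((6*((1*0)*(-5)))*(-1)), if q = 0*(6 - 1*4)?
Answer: 0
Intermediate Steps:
q = 0 (q = 0*(6 - 4) = 0*2 = 0)
(q*4)*((6*((1*0)*(-5)))*(-1)) = (0*4)*((6*((1*0)*(-5)))*(-1)) = 0*((6*(0*(-5)))*(-1)) = 0*((6*0)*(-1)) = 0*(0*(-1)) = 0*0 = 0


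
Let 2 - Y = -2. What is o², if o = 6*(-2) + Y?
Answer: 64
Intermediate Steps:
Y = 4 (Y = 2 - 1*(-2) = 2 + 2 = 4)
o = -8 (o = 6*(-2) + 4 = -12 + 4 = -8)
o² = (-8)² = 64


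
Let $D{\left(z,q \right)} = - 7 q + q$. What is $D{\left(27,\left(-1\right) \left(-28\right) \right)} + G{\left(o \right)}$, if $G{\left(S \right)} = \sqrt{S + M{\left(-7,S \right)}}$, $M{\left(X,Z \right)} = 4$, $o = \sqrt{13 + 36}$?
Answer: $-168 + \sqrt{11} \approx -164.68$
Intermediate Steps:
$o = 7$ ($o = \sqrt{49} = 7$)
$G{\left(S \right)} = \sqrt{4 + S}$ ($G{\left(S \right)} = \sqrt{S + 4} = \sqrt{4 + S}$)
$D{\left(z,q \right)} = - 6 q$
$D{\left(27,\left(-1\right) \left(-28\right) \right)} + G{\left(o \right)} = - 6 \left(\left(-1\right) \left(-28\right)\right) + \sqrt{4 + 7} = \left(-6\right) 28 + \sqrt{11} = -168 + \sqrt{11}$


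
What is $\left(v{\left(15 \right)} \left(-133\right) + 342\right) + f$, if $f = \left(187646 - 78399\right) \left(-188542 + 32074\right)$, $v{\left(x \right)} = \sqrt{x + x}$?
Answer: $-17093659254 - 133 \sqrt{30} \approx -1.7094 \cdot 10^{10}$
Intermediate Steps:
$v{\left(x \right)} = \sqrt{2} \sqrt{x}$ ($v{\left(x \right)} = \sqrt{2 x} = \sqrt{2} \sqrt{x}$)
$f = -17093659596$ ($f = 109247 \left(-156468\right) = -17093659596$)
$\left(v{\left(15 \right)} \left(-133\right) + 342\right) + f = \left(\sqrt{2} \sqrt{15} \left(-133\right) + 342\right) - 17093659596 = \left(\sqrt{30} \left(-133\right) + 342\right) - 17093659596 = \left(- 133 \sqrt{30} + 342\right) - 17093659596 = \left(342 - 133 \sqrt{30}\right) - 17093659596 = -17093659254 - 133 \sqrt{30}$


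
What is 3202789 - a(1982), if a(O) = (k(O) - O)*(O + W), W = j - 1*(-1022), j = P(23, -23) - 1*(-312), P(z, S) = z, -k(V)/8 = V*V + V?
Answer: 104996154559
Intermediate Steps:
k(V) = -8*V - 8*V**2 (k(V) = -8*(V*V + V) = -8*(V**2 + V) = -8*(V + V**2) = -8*V - 8*V**2)
j = 335 (j = 23 - 1*(-312) = 23 + 312 = 335)
W = 1357 (W = 335 - 1*(-1022) = 335 + 1022 = 1357)
a(O) = (1357 + O)*(-O - 8*O*(1 + O)) (a(O) = (-8*O*(1 + O) - O)*(O + 1357) = (-O - 8*O*(1 + O))*(1357 + O) = (1357 + O)*(-O - 8*O*(1 + O)))
3202789 - a(1982) = 3202789 - 1982*(-12213 - 10865*1982 - 8*1982**2) = 3202789 - 1982*(-12213 - 21534430 - 8*3928324) = 3202789 - 1982*(-12213 - 21534430 - 31426592) = 3202789 - 1982*(-52973235) = 3202789 - 1*(-104992951770) = 3202789 + 104992951770 = 104996154559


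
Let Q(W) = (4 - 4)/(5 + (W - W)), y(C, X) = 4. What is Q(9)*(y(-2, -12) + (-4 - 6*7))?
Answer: 0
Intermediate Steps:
Q(W) = 0 (Q(W) = 0/(5 + 0) = 0/5 = 0*(⅕) = 0)
Q(9)*(y(-2, -12) + (-4 - 6*7)) = 0*(4 + (-4 - 6*7)) = 0*(4 + (-4 - 42)) = 0*(4 - 46) = 0*(-42) = 0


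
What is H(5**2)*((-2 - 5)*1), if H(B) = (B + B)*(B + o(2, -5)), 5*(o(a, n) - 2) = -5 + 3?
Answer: -9310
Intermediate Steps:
o(a, n) = 8/5 (o(a, n) = 2 + (-5 + 3)/5 = 2 + (1/5)*(-2) = 2 - 2/5 = 8/5)
H(B) = 2*B*(8/5 + B) (H(B) = (B + B)*(B + 8/5) = (2*B)*(8/5 + B) = 2*B*(8/5 + B))
H(5**2)*((-2 - 5)*1) = ((2/5)*5**2*(8 + 5*5**2))*((-2 - 5)*1) = ((2/5)*25*(8 + 5*25))*(-7*1) = ((2/5)*25*(8 + 125))*(-7) = ((2/5)*25*133)*(-7) = 1330*(-7) = -9310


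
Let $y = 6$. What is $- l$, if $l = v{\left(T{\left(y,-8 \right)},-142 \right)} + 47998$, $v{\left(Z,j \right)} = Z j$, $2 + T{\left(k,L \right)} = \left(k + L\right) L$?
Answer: $-46010$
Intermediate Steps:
$T{\left(k,L \right)} = -2 + L \left(L + k\right)$ ($T{\left(k,L \right)} = -2 + \left(k + L\right) L = -2 + \left(L + k\right) L = -2 + L \left(L + k\right)$)
$l = 46010$ ($l = \left(-2 + \left(-8\right)^{2} - 48\right) \left(-142\right) + 47998 = \left(-2 + 64 - 48\right) \left(-142\right) + 47998 = 14 \left(-142\right) + 47998 = -1988 + 47998 = 46010$)
$- l = \left(-1\right) 46010 = -46010$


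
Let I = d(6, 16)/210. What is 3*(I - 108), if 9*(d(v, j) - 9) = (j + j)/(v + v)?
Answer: -612109/1890 ≈ -323.87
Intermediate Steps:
d(v, j) = 9 + j/(9*v) (d(v, j) = 9 + ((j + j)/(v + v))/9 = 9 + ((2*j)/((2*v)))/9 = 9 + ((2*j)*(1/(2*v)))/9 = 9 + (j/v)/9 = 9 + j/(9*v))
I = 251/5670 (I = (9 + (⅑)*16/6)/210 = (9 + (⅑)*16*(⅙))*(1/210) = (9 + 8/27)*(1/210) = (251/27)*(1/210) = 251/5670 ≈ 0.044268)
3*(I - 108) = 3*(251/5670 - 108) = 3*(-612109/5670) = -612109/1890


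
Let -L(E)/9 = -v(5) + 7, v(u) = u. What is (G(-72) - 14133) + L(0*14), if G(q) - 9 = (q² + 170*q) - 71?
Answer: -21269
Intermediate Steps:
L(E) = -18 (L(E) = -9*(-1*5 + 7) = -9*(-5 + 7) = -9*2 = -18)
G(q) = -62 + q² + 170*q (G(q) = 9 + ((q² + 170*q) - 71) = 9 + (-71 + q² + 170*q) = -62 + q² + 170*q)
(G(-72) - 14133) + L(0*14) = ((-62 + (-72)² + 170*(-72)) - 14133) - 18 = ((-62 + 5184 - 12240) - 14133) - 18 = (-7118 - 14133) - 18 = -21251 - 18 = -21269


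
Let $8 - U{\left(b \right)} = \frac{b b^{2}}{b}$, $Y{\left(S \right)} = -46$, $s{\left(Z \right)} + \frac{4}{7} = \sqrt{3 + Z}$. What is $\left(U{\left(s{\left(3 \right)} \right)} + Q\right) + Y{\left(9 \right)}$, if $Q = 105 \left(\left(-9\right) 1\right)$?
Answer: $- \frac{48477}{49} + \frac{8 \sqrt{6}}{7} \approx -986.53$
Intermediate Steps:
$s{\left(Z \right)} = - \frac{4}{7} + \sqrt{3 + Z}$
$Q = -945$ ($Q = 105 \left(-9\right) = -945$)
$U{\left(b \right)} = 8 - b^{2}$ ($U{\left(b \right)} = 8 - \frac{b b^{2}}{b} = 8 - \frac{b^{3}}{b} = 8 - b^{2}$)
$\left(U{\left(s{\left(3 \right)} \right)} + Q\right) + Y{\left(9 \right)} = \left(\left(8 - \left(- \frac{4}{7} + \sqrt{3 + 3}\right)^{2}\right) - 945\right) - 46 = \left(\left(8 - \left(- \frac{4}{7} + \sqrt{6}\right)^{2}\right) - 945\right) - 46 = \left(-937 - \left(- \frac{4}{7} + \sqrt{6}\right)^{2}\right) - 46 = -983 - \left(- \frac{4}{7} + \sqrt{6}\right)^{2}$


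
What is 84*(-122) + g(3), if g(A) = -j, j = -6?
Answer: -10242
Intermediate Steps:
g(A) = 6 (g(A) = -1*(-6) = 6)
84*(-122) + g(3) = 84*(-122) + 6 = -10248 + 6 = -10242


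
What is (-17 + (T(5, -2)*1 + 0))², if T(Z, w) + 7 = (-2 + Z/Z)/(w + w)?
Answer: 9025/16 ≈ 564.06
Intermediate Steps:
T(Z, w) = -7 - 1/(2*w) (T(Z, w) = -7 + (-2 + Z/Z)/(w + w) = -7 + (-2 + 1)/((2*w)) = -7 - 1/(2*w))
(-17 + (T(5, -2)*1 + 0))² = (-17 + ((-7 - ½/(-2))*1 + 0))² = (-17 + ((-7 - ½*(-½))*1 + 0))² = (-17 + ((-7 + ¼)*1 + 0))² = (-17 + (-27/4*1 + 0))² = (-17 + (-27/4 + 0))² = (-17 - 27/4)² = (-95/4)² = 9025/16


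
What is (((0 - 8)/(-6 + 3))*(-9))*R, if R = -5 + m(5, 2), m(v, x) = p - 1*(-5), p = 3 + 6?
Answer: -216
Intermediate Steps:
p = 9
m(v, x) = 14 (m(v, x) = 9 - 1*(-5) = 9 + 5 = 14)
R = 9 (R = -5 + 14 = 9)
(((0 - 8)/(-6 + 3))*(-9))*R = (((0 - 8)/(-6 + 3))*(-9))*9 = (-8/(-3)*(-9))*9 = (-8*(-⅓)*(-9))*9 = ((8/3)*(-9))*9 = -24*9 = -216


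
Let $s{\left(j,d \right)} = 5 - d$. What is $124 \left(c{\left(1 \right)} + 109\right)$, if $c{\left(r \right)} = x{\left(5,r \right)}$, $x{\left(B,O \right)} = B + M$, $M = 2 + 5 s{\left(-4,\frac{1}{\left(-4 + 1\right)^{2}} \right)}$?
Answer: $\frac{156736}{9} \approx 17415.0$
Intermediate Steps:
$M = \frac{238}{9}$ ($M = 2 + 5 \left(5 - \frac{1}{\left(-4 + 1\right)^{2}}\right) = 2 + 5 \left(5 - \frac{1}{\left(-3\right)^{2}}\right) = 2 + 5 \left(5 - \frac{1}{9}\right) = 2 + 5 \cdot \frac{44}{9} = 2 + \frac{220}{9} = \frac{238}{9} \approx 26.444$)
$x{\left(B,O \right)} = \frac{238}{9} + B$ ($x{\left(B,O \right)} = B + \frac{238}{9} = \frac{238}{9} + B$)
$c{\left(r \right)} = \frac{283}{9}$ ($c{\left(r \right)} = \frac{238}{9} + 5 = \frac{283}{9}$)
$124 \left(c{\left(1 \right)} + 109\right) = 124 \left(\frac{283}{9} + 109\right) = 124 \cdot \frac{1264}{9} = \frac{156736}{9}$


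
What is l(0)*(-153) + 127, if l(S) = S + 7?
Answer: -944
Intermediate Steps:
l(S) = 7 + S
l(0)*(-153) + 127 = (7 + 0)*(-153) + 127 = 7*(-153) + 127 = -1071 + 127 = -944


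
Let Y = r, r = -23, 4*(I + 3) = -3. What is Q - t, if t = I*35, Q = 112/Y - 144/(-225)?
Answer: 292147/2300 ≈ 127.02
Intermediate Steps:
I = -15/4 (I = -3 + (1/4)*(-3) = -3 - 3/4 = -15/4 ≈ -3.7500)
Y = -23
Q = -2432/575 (Q = 112/(-23) - 144/(-225) = 112*(-1/23) - 144*(-1/225) = -112/23 + 16/25 = -2432/575 ≈ -4.2296)
t = -525/4 (t = -15/4*35 = -525/4 ≈ -131.25)
Q - t = -2432/575 - 1*(-525/4) = -2432/575 + 525/4 = 292147/2300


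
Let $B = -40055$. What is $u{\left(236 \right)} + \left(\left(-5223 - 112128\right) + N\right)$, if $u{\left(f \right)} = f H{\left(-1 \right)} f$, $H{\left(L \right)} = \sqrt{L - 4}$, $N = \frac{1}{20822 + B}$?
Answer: $- \frac{2257011784}{19233} + 55696 i \sqrt{5} \approx -1.1735 \cdot 10^{5} + 1.2454 \cdot 10^{5} i$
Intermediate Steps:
$N = - \frac{1}{19233}$ ($N = \frac{1}{20822 - 40055} = \frac{1}{-19233} = - \frac{1}{19233} \approx -5.1994 \cdot 10^{-5}$)
$H{\left(L \right)} = \sqrt{-4 + L}$
$u{\left(f \right)} = i \sqrt{5} f^{2}$ ($u{\left(f \right)} = f \sqrt{-4 - 1} f = f \sqrt{-5} f = f i \sqrt{5} f = i f \sqrt{5} f = i \sqrt{5} f^{2}$)
$u{\left(236 \right)} + \left(\left(-5223 - 112128\right) + N\right) = i \sqrt{5} \cdot 236^{2} - \frac{2257011784}{19233} = i \sqrt{5} \cdot 55696 - \frac{2257011784}{19233} = 55696 i \sqrt{5} - \frac{2257011784}{19233} = - \frac{2257011784}{19233} + 55696 i \sqrt{5}$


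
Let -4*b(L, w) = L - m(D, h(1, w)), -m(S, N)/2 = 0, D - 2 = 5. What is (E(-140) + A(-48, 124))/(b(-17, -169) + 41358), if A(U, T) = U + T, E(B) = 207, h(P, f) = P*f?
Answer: 1132/165449 ≈ 0.0068420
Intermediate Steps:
D = 7 (D = 2 + 5 = 7)
m(S, N) = 0 (m(S, N) = -2*0 = 0)
A(U, T) = T + U
b(L, w) = -L/4 (b(L, w) = -(L - 1*0)/4 = -(L + 0)/4 = -L/4)
(E(-140) + A(-48, 124))/(b(-17, -169) + 41358) = (207 + (124 - 48))/(-1/4*(-17) + 41358) = (207 + 76)/(17/4 + 41358) = 283/(165449/4) = 283*(4/165449) = 1132/165449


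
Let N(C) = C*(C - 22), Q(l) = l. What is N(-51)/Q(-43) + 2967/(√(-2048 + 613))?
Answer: -3723/43 - 2967*I*√1435/1435 ≈ -86.581 - 78.323*I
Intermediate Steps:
N(C) = C*(-22 + C)
N(-51)/Q(-43) + 2967/(√(-2048 + 613)) = -51*(-22 - 51)/(-43) + 2967/(√(-2048 + 613)) = -51*(-73)*(-1/43) + 2967/(√(-1435)) = 3723*(-1/43) + 2967/((I*√1435)) = -3723/43 + 2967*(-I*√1435/1435) = -3723/43 - 2967*I*√1435/1435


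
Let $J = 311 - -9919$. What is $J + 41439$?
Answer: $51669$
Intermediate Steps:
$J = 10230$ ($J = 311 + 9919 = 10230$)
$J + 41439 = 10230 + 41439 = 51669$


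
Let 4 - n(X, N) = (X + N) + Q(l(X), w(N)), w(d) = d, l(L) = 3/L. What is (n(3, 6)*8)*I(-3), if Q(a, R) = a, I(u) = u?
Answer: 144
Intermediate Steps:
n(X, N) = 4 - N - X - 3/X (n(X, N) = 4 - ((X + N) + 3/X) = 4 - ((N + X) + 3/X) = 4 - (N + X + 3/X) = 4 + (-N - X - 3/X) = 4 - N - X - 3/X)
(n(3, 6)*8)*I(-3) = ((4 - 1*6 - 1*3 - 3/3)*8)*(-3) = ((4 - 6 - 3 - 3*⅓)*8)*(-3) = ((4 - 6 - 3 - 1)*8)*(-3) = -6*8*(-3) = -48*(-3) = 144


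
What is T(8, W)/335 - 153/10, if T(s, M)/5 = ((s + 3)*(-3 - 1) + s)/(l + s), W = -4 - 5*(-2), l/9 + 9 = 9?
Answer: -5148/335 ≈ -15.367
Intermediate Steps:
l = 0 (l = -81 + 9*9 = -81 + 81 = 0)
W = 6 (W = -4 + 10 = 6)
T(s, M) = 5*(-12 - 3*s)/s (T(s, M) = 5*(((s + 3)*(-3 - 1) + s)/(0 + s)) = 5*(((3 + s)*(-4) + s)/s) = 5*(((-12 - 4*s) + s)/s) = 5*((-12 - 3*s)/s) = 5*(-12 - 3*s)/s)
T(8, W)/335 - 153/10 = (-15 - 60/8)/335 - 153/10 = (-15 - 60*⅛)*(1/335) - 153*⅒ = (-15 - 15/2)*(1/335) - 153/10 = -45/2*1/335 - 153/10 = -9/134 - 153/10 = -5148/335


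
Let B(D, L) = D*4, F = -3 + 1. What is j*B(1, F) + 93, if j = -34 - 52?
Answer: -251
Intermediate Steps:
F = -2
B(D, L) = 4*D
j = -86
j*B(1, F) + 93 = -344 + 93 = -251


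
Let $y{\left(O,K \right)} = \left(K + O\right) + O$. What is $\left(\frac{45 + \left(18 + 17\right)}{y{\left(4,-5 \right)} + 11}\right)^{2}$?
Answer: $\frac{1600}{49} \approx 32.653$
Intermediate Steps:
$y{\left(O,K \right)} = K + 2 O$
$\left(\frac{45 + \left(18 + 17\right)}{y{\left(4,-5 \right)} + 11}\right)^{2} = \left(\frac{45 + \left(18 + 17\right)}{\left(-5 + 2 \cdot 4\right) + 11}\right)^{2} = \left(\frac{45 + 35}{\left(-5 + 8\right) + 11}\right)^{2} = \left(\frac{80}{3 + 11}\right)^{2} = \left(\frac{80}{14}\right)^{2} = \left(80 \cdot \frac{1}{14}\right)^{2} = \left(\frac{40}{7}\right)^{2} = \frac{1600}{49}$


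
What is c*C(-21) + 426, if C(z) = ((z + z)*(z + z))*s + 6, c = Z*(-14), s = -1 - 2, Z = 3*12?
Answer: 2664570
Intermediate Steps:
Z = 36
s = -3
c = -504 (c = 36*(-14) = -504)
C(z) = 6 - 12*z² (C(z) = ((z + z)*(z + z))*(-3) + 6 = ((2*z)*(2*z))*(-3) + 6 = (4*z²)*(-3) + 6 = -12*z² + 6 = 6 - 12*z²)
c*C(-21) + 426 = -504*(6 - 12*(-21)²) + 426 = -504*(6 - 12*441) + 426 = -504*(6 - 5292) + 426 = -504*(-5286) + 426 = 2664144 + 426 = 2664570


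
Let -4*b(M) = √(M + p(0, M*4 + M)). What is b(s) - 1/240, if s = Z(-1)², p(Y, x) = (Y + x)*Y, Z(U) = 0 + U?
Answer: -61/240 ≈ -0.25417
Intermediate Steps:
Z(U) = U
p(Y, x) = Y*(Y + x)
s = 1 (s = (-1)² = 1)
b(M) = -√M/4 (b(M) = -√(M + 0*(0 + (M*4 + M)))/4 = -√(M + 0*(0 + (4*M + M)))/4 = -√(M + 0*(0 + 5*M))/4 = -√(M + 0*(5*M))/4 = -√(M + 0)/4 = -√M/4)
b(s) - 1/240 = -√1/4 - 1/240 = -¼*1 - 1*1/240 = -¼ - 1/240 = -61/240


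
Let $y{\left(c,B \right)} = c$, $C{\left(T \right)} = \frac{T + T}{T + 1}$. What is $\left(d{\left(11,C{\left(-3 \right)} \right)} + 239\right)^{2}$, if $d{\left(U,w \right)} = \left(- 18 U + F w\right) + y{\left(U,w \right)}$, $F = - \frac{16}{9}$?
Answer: $\frac{19600}{9} \approx 2177.8$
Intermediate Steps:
$C{\left(T \right)} = \frac{2 T}{1 + T}$
$F = - \frac{16}{9}$ ($F = \left(-16\right) \frac{1}{9} = - \frac{16}{9} \approx -1.7778$)
$d{\left(U,w \right)} = - 17 U - \frac{16 w}{9}$ ($d{\left(U,w \right)} = \left(- 18 U - \frac{16 w}{9}\right) + U = - 17 U - \frac{16 w}{9}$)
$\left(d{\left(11,C{\left(-3 \right)} \right)} + 239\right)^{2} = \left(\left(\left(-17\right) 11 - \frac{16 \cdot 2 \left(-3\right) \frac{1}{1 - 3}}{9}\right) + 239\right)^{2} = \left(\left(-187 - \frac{16 \cdot 2 \left(-3\right) \frac{1}{-2}}{9}\right) + 239\right)^{2} = \left(\left(-187 - \frac{16 \cdot 2 \left(-3\right) \left(- \frac{1}{2}\right)}{9}\right) + 239\right)^{2} = \left(\left(-187 - \frac{16}{3}\right) + 239\right)^{2} = \left(- \frac{577}{3} + 239\right)^{2} = \left(\frac{140}{3}\right)^{2} = \frac{19600}{9}$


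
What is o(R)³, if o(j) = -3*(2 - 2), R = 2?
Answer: 0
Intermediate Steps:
o(j) = 0 (o(j) = -3*0 = 0)
o(R)³ = 0³ = 0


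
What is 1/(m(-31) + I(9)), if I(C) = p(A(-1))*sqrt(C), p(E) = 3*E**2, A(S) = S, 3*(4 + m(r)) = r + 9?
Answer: -3/7 ≈ -0.42857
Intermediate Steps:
m(r) = -1 + r/3 (m(r) = -4 + (r + 9)/3 = -4 + (9 + r)/3 = -4 + (3 + r/3) = -1 + r/3)
I(C) = 3*sqrt(C) (I(C) = (3*(-1)**2)*sqrt(C) = (3*1)*sqrt(C) = 3*sqrt(C))
1/(m(-31) + I(9)) = 1/((-1 + (1/3)*(-31)) + 3*sqrt(9)) = 1/((-1 - 31/3) + 3*3) = 1/(-34/3 + 9) = 1/(-7/3) = -3/7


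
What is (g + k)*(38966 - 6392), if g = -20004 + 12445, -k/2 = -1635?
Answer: -139709886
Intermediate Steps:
k = 3270 (k = -2*(-1635) = 3270)
g = -7559
(g + k)*(38966 - 6392) = (-7559 + 3270)*(38966 - 6392) = -4289*32574 = -139709886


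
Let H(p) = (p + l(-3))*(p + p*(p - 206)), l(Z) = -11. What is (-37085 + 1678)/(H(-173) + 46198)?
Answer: 35407/11986298 ≈ 0.0029540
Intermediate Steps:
H(p) = (-11 + p)*(p + p*(-206 + p)) (H(p) = (p - 11)*(p + p*(p - 206)) = (-11 + p)*(p + p*(-206 + p)))
(-37085 + 1678)/(H(-173) + 46198) = (-37085 + 1678)/(-173*(2255 + (-173)**2 - 216*(-173)) + 46198) = -35407/(-173*(2255 + 29929 + 37368) + 46198) = -35407/(-173*69552 + 46198) = -35407/(-12032496 + 46198) = -35407/(-11986298) = -35407*(-1/11986298) = 35407/11986298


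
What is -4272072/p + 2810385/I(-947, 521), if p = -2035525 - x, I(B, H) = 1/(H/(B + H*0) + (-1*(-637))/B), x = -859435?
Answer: -637915604792086/185626205 ≈ -3.4366e+6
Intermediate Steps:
I(B, H) = 1/(637/B + H/B) (I(B, H) = 1/(H/(B + 0) + 637/B) = 1/(H/B + 637/B) = 1/(637/B + H/B))
p = -1176090 (p = -2035525 - 1*(-859435) = -2035525 + 859435 = -1176090)
-4272072/p + 2810385/I(-947, 521) = -4272072/(-1176090) + 2810385/((-947/(637 + 521))) = -4272072*(-1/1176090) + 2810385/((-947/1158)) = 712012/196015 + 2810385/((-947*1/1158)) = 712012/196015 + 2810385/(-947/1158) = 712012/196015 + 2810385*(-1158/947) = 712012/196015 - 3254425830/947 = -637915604792086/185626205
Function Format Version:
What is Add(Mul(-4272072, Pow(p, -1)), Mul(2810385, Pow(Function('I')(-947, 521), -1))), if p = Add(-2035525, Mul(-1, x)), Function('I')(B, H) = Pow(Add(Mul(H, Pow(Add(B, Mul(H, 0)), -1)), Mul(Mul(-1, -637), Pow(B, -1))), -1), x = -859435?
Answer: Rational(-637915604792086, 185626205) ≈ -3.4366e+6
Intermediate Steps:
Function('I')(B, H) = Pow(Add(Mul(637, Pow(B, -1)), Mul(H, Pow(B, -1))), -1) (Function('I')(B, H) = Pow(Add(Mul(H, Pow(Add(B, 0), -1)), Mul(637, Pow(B, -1))), -1) = Pow(Add(Mul(H, Pow(B, -1)), Mul(637, Pow(B, -1))), -1) = Pow(Add(Mul(637, Pow(B, -1)), Mul(H, Pow(B, -1))), -1))
p = -1176090 (p = Add(-2035525, Mul(-1, -859435)) = Add(-2035525, 859435) = -1176090)
Add(Mul(-4272072, Pow(p, -1)), Mul(2810385, Pow(Function('I')(-947, 521), -1))) = Add(Mul(-4272072, Pow(-1176090, -1)), Mul(2810385, Pow(Mul(-947, Pow(Add(637, 521), -1)), -1))) = Add(Mul(-4272072, Rational(-1, 1176090)), Mul(2810385, Pow(Mul(-947, Pow(1158, -1)), -1))) = Add(Rational(712012, 196015), Mul(2810385, Pow(Mul(-947, Rational(1, 1158)), -1))) = Add(Rational(712012, 196015), Mul(2810385, Pow(Rational(-947, 1158), -1))) = Add(Rational(712012, 196015), Mul(2810385, Rational(-1158, 947))) = Add(Rational(712012, 196015), Rational(-3254425830, 947)) = Rational(-637915604792086, 185626205)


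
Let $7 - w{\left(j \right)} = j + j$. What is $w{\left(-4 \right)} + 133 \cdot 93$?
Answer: $12384$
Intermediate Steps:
$w{\left(j \right)} = 7 - 2 j$ ($w{\left(j \right)} = 7 - \left(j + j\right) = 7 - 2 j$)
$w{\left(-4 \right)} + 133 \cdot 93 = \left(7 - -8\right) + 133 \cdot 93 = \left(7 + 8\right) + 12369 = 15 + 12369 = 12384$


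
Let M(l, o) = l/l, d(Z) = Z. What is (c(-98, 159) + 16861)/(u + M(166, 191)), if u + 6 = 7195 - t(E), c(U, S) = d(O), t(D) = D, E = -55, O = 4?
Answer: 3373/1449 ≈ 2.3278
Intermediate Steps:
M(l, o) = 1
c(U, S) = 4
u = 7244 (u = -6 + (7195 - 1*(-55)) = -6 + (7195 + 55) = -6 + 7250 = 7244)
(c(-98, 159) + 16861)/(u + M(166, 191)) = (4 + 16861)/(7244 + 1) = 16865/7245 = 16865*(1/7245) = 3373/1449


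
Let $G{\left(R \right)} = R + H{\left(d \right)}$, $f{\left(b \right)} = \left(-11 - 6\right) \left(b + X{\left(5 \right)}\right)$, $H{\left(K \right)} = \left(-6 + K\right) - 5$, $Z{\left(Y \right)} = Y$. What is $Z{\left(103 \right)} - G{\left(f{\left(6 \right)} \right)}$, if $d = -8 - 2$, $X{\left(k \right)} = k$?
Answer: $311$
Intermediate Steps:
$d = -10$
$H{\left(K \right)} = -11 + K$
$f{\left(b \right)} = -85 - 17 b$ ($f{\left(b \right)} = \left(-11 - 6\right) \left(b + 5\right) = - 17 \left(5 + b\right) = -85 - 17 b$)
$G{\left(R \right)} = -21 + R$ ($G{\left(R \right)} = R - 21 = -21 + R$)
$Z{\left(103 \right)} - G{\left(f{\left(6 \right)} \right)} = 103 - \left(-21 - 187\right) = 103 - -208 = 103 + 208 = 311$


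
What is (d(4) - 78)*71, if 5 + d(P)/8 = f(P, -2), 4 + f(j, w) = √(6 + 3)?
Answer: -8946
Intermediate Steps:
f(j, w) = -1 (f(j, w) = -4 + √(6 + 3) = -4 + √9 = -4 + 3 = -1)
d(P) = -48 (d(P) = -40 + 8*(-1) = -40 - 8 = -48)
(d(4) - 78)*71 = (-48 - 78)*71 = -126*71 = -8946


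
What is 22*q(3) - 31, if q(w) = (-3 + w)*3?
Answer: -31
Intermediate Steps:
q(w) = -9 + 3*w
22*q(3) - 31 = 22*(-9 + 3*3) - 31 = 22*(-9 + 9) - 31 = 22*0 - 31 = 0 - 31 = -31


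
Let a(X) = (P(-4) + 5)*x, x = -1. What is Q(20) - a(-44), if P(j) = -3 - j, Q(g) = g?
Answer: 26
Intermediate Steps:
a(X) = -6 (a(X) = ((-3 - 1*(-4)) + 5)*(-1) = ((-3 + 4) + 5)*(-1) = (1 + 5)*(-1) = 6*(-1) = -6)
Q(20) - a(-44) = 20 - 1*(-6) = 20 + 6 = 26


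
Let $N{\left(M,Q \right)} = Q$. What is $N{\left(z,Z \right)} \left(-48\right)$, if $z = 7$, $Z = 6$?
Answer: $-288$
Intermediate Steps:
$N{\left(z,Z \right)} \left(-48\right) = 6 \left(-48\right) = -288$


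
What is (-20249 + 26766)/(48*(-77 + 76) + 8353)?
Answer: 6517/8305 ≈ 0.78471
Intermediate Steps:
(-20249 + 26766)/(48*(-77 + 76) + 8353) = 6517/(48*(-1) + 8353) = 6517/(-48 + 8353) = 6517/8305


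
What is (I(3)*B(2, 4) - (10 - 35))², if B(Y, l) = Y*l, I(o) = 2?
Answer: 1681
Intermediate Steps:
(I(3)*B(2, 4) - (10 - 35))² = (2*(2*4) - (10 - 35))² = (2*8 - 1*(-25))² = (16 + 25)² = 41² = 1681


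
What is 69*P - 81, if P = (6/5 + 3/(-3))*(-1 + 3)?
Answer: -267/5 ≈ -53.400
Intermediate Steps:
P = ⅖ (P = (6*(⅕) + 3*(-⅓))*2 = (6/5 - 1)*2 = (⅕)*2 = ⅖ ≈ 0.40000)
69*P - 81 = 69*(⅖) - 81 = 138/5 - 81 = -267/5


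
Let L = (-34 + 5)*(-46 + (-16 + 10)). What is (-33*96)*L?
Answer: -4777344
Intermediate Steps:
L = 1508 (L = -29*(-46 - 6) = -29*(-52) = 1508)
(-33*96)*L = -33*96*1508 = -3168*1508 = -4777344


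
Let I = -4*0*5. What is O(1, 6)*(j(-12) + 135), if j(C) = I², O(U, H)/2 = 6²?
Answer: 9720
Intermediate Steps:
O(U, H) = 72 (O(U, H) = 2*6² = 2*36 = 72)
I = 0 (I = 0*5 = 0)
j(C) = 0 (j(C) = 0² = 0)
O(1, 6)*(j(-12) + 135) = 72*(0 + 135) = 72*135 = 9720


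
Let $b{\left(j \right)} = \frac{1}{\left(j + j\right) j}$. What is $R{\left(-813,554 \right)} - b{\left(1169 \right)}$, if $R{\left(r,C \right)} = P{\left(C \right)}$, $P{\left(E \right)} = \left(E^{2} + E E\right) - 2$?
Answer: $\frac{1677672277259}{2733122} \approx 6.1383 \cdot 10^{5}$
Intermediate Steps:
$b{\left(j \right)} = \frac{1}{2 j^{2}}$ ($b{\left(j \right)} = \frac{1}{2 j j} = \frac{\frac{1}{2} \frac{1}{j}}{j} = \frac{1}{2 j^{2}}$)
$P{\left(E \right)} = -2 + 2 E^{2}$ ($P{\left(E \right)} = \left(E^{2} + E^{2}\right) - 2 = 2 E^{2} - 2 = -2 + 2 E^{2}$)
$R{\left(r,C \right)} = -2 + 2 C^{2}$
$R{\left(-813,554 \right)} - b{\left(1169 \right)} = \left(-2 + 2 \cdot 554^{2}\right) - \frac{1}{2 \cdot 1366561} = \left(-2 + 2 \cdot 306916\right) - \frac{1}{2} \cdot \frac{1}{1366561} = \left(-2 + 613832\right) - \frac{1}{2733122} = 613830 - \frac{1}{2733122} = \frac{1677672277259}{2733122}$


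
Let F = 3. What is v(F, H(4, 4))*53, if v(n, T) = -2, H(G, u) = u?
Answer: -106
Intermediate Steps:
v(F, H(4, 4))*53 = -2*53 = -106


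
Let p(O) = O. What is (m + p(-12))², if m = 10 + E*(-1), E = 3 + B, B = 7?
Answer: 144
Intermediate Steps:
E = 10 (E = 3 + 7 = 10)
m = 0 (m = 10 + 10*(-1) = 10 - 10 = 0)
(m + p(-12))² = (0 - 12)² = (-12)² = 144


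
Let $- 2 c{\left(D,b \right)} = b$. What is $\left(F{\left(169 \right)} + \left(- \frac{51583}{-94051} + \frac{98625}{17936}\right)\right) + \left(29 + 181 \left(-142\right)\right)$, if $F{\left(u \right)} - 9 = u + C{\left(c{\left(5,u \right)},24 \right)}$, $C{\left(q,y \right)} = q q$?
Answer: $- \frac{30952403602033}{1686898736} \approx -18349.0$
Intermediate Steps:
$c{\left(D,b \right)} = - \frac{b}{2}$
$C{\left(q,y \right)} = q^{2}$
$F{\left(u \right)} = 9 + u + \frac{u^{2}}{4}$ ($F{\left(u \right)} = 9 + \left(u + \left(- \frac{u}{2}\right)^{2}\right) = 9 + \left(u + \frac{u^{2}}{4}\right) = 9 + u + \frac{u^{2}}{4}$)
$\left(F{\left(169 \right)} + \left(- \frac{51583}{-94051} + \frac{98625}{17936}\right)\right) + \left(29 + 181 \left(-142\right)\right) = \left(\left(9 + 169 + \frac{169^{2}}{4}\right) + \left(- \frac{51583}{-94051} + \frac{98625}{17936}\right)\right) + \left(29 + 181 \left(-142\right)\right) = \left(\left(9 + 169 + \frac{1}{4} \cdot 28561\right) + \left(\left(-51583\right) \left(- \frac{1}{94051}\right) + 98625 \cdot \frac{1}{17936}\right)\right) + \left(29 - 25702\right) = \left(\left(9 + 169 + \frac{28561}{4}\right) + \left(\frac{51583}{94051} + \frac{98625}{17936}\right)\right) - 25673 = \left(\frac{29273}{4} + \frac{10200972563}{1686898736}\right) - 25673 = \frac{12355347647295}{1686898736} - 25673 = - \frac{30952403602033}{1686898736}$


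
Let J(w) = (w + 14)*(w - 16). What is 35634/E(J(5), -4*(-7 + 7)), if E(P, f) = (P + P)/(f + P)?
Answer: 17817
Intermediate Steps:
J(w) = (-16 + w)*(14 + w) (J(w) = (14 + w)*(-16 + w) = (-16 + w)*(14 + w))
E(P, f) = 2*P/(P + f) (E(P, f) = (2*P)/(P + f) = 2*P/(P + f))
35634/E(J(5), -4*(-7 + 7)) = 35634/((2*(-224 + 5² - 2*5)/((-224 + 5² - 2*5) - 4*(-7 + 7)))) = 35634/((2*(-224 + 25 - 10)/((-224 + 25 - 10) - 4*0))) = 35634/((2*(-209)/(-209 + 0))) = 35634/((2*(-209)/(-209))) = 35634/((2*(-209)*(-1/209))) = 35634/2 = 35634*(½) = 17817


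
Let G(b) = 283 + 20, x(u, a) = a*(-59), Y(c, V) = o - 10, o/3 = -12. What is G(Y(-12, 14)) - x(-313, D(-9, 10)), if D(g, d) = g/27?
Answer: 850/3 ≈ 283.33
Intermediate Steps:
D(g, d) = g/27 (D(g, d) = g*(1/27) = g/27)
o = -36 (o = 3*(-12) = -36)
Y(c, V) = -46 (Y(c, V) = -36 - 10 = -46)
x(u, a) = -59*a
G(b) = 303
G(Y(-12, 14)) - x(-313, D(-9, 10)) = 303 - (-59)*(1/27)*(-9) = 303 - (-59)*(-1)/3 = 303 - 1*59/3 = 303 - 59/3 = 850/3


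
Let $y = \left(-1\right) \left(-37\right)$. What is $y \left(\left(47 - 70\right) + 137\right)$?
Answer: $4218$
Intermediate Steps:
$y = 37$
$y \left(\left(47 - 70\right) + 137\right) = 37 \left(\left(47 - 70\right) + 137\right) = 37 \left(-23 + 137\right) = 37 \cdot 114 = 4218$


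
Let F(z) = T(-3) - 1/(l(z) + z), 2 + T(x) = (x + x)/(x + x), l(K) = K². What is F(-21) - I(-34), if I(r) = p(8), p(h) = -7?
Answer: 2519/420 ≈ 5.9976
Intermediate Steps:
T(x) = -1 (T(x) = -2 + (x + x)/(x + x) = -2 + (2*x)/((2*x)) = -2 + (2*x)*(1/(2*x)) = -2 + 1 = -1)
I(r) = -7
F(z) = -1 - 1/(z + z²) (F(z) = -1 - 1/(z² + z) = -1 - 1/(z + z²))
F(-21) - I(-34) = (-1 - 1*(-21) - 1*(-21)²)/((-21)*(1 - 21)) - 1*(-7) = -1/21*(-1 + 21 - 1*441)/(-20) + 7 = -1/21*(-1/20)*(-1 + 21 - 441) + 7 = -1/21*(-1/20)*(-421) + 7 = -421/420 + 7 = 2519/420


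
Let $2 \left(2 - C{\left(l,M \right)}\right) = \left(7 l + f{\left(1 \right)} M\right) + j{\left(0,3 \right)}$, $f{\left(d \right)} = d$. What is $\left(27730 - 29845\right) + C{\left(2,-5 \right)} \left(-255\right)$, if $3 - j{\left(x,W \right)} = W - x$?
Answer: $- \frac{2955}{2} \approx -1477.5$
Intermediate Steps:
$j{\left(x,W \right)} = 3 + x - W$ ($j{\left(x,W \right)} = 3 - \left(W - x\right) = 3 + x - W$)
$C{\left(l,M \right)} = 2 - \frac{7 l}{2} - \frac{M}{2}$ ($C{\left(l,M \right)} = 2 - \frac{\left(7 l + 1 M\right) + \left(3 + 0 - 3\right)}{2} = 2 - \frac{\left(7 l + M\right) + \left(3 + 0 - 3\right)}{2} = 2 - \frac{\left(M + 7 l\right) + 0}{2} = 2 - \frac{M + 7 l}{2} = 2 - \left(\frac{M}{2} + \frac{7 l}{2}\right) = 2 - \frac{7 l}{2} - \frac{M}{2}$)
$\left(27730 - 29845\right) + C{\left(2,-5 \right)} \left(-255\right) = \left(27730 - 29845\right) + \left(2 - 7 - - \frac{5}{2}\right) \left(-255\right) = -2115 + \left(2 - 7 + \frac{5}{2}\right) \left(-255\right) = -2115 - - \frac{1275}{2} = -2115 + \frac{1275}{2} = - \frac{2955}{2}$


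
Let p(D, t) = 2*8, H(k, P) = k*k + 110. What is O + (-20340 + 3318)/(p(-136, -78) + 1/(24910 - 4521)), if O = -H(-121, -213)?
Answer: -5159206533/326225 ≈ -15815.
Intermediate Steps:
H(k, P) = 110 + k**2 (H(k, P) = k**2 + 110 = 110 + k**2)
p(D, t) = 16
O = -14751 (O = -(110 + (-121)**2) = -(110 + 14641) = -1*14751 = -14751)
O + (-20340 + 3318)/(p(-136, -78) + 1/(24910 - 4521)) = -14751 + (-20340 + 3318)/(16 + 1/(24910 - 4521)) = -14751 - 17022/(16 + 1/20389) = -14751 - 17022/326225/20389 = -14751 - 17022*20389/326225 = -14751 - 347061558/326225 = -5159206533/326225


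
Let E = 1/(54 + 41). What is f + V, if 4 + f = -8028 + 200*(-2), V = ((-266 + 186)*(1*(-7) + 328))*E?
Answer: -165344/19 ≈ -8702.3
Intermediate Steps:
E = 1/95 ≈ 0.010526
V = -5136/19 (V = ((-266 + 186)*(1*(-7) + 328))*(1/95) = -80*(-7 + 328)*(1/95) = -80*321*(1/95) = -25680*1/95 = -5136/19 ≈ -270.32)
f = -8432 (f = -4 + (-8028 + 200*(-2)) = -4 + (-8028 - 400) = -4 - 8428 = -8432)
f + V = -8432 - 5136/19 = -165344/19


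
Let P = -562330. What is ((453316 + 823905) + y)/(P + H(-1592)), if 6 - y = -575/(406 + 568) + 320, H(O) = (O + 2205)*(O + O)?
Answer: -1243707993/2448754828 ≈ -0.50789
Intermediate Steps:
H(O) = 2*O*(2205 + O) (H(O) = (2205 + O)*(2*O) = 2*O*(2205 + O))
y = -305261/974 (y = 6 - (-575/(406 + 568) + 320) = 6 - (-575/974 + 320) = 6 - 1*311105/974 = 6 - 311105/974 = -305261/974 ≈ -313.41)
((453316 + 823905) + y)/(P + H(-1592)) = ((453316 + 823905) - 305261/974)/(-562330 + 2*(-1592)*(2205 - 1592)) = (1277221 - 305261/974)/(-562330 + 2*(-1592)*613) = 1243707993/(974*(-562330 - 1951792)) = (1243707993/974)/(-2514122) = (1243707993/974)*(-1/2514122) = -1243707993/2448754828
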